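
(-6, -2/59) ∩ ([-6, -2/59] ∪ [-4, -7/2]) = (-6, -2/59)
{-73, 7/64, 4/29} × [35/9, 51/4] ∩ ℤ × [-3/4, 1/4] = ∅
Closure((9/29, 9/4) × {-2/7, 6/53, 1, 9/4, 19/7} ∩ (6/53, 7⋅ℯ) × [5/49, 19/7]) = [9/29, 9/4] × {6/53, 1, 9/4, 19/7}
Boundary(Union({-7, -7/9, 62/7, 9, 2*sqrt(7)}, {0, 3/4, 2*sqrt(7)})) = {-7, -7/9, 0, 3/4, 62/7, 9, 2*sqrt(7)}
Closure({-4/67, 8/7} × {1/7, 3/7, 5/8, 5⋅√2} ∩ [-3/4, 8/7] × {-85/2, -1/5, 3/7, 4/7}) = {-4/67, 8/7} × {3/7}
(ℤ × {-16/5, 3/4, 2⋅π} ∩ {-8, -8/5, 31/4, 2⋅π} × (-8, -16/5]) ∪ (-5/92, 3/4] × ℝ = ({-8} × {-16/5}) ∪ ((-5/92, 3/4] × ℝ)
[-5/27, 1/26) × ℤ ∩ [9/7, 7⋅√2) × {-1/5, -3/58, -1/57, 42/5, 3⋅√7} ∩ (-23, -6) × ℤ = ∅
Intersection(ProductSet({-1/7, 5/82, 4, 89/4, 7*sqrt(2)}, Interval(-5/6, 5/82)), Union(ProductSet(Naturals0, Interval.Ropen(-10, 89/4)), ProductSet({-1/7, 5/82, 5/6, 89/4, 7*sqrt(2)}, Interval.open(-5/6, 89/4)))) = Union(ProductSet({4}, Interval(-5/6, 5/82)), ProductSet({-1/7, 5/82, 89/4, 7*sqrt(2)}, Interval.Lopen(-5/6, 5/82)))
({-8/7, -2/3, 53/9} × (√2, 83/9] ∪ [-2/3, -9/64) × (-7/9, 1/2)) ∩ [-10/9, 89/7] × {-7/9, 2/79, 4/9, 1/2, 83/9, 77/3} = ({-2/3, 53/9} × {83/9}) ∪ ([-2/3, -9/64) × {2/79, 4/9})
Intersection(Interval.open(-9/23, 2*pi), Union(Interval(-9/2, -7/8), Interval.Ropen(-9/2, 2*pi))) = Interval.open(-9/23, 2*pi)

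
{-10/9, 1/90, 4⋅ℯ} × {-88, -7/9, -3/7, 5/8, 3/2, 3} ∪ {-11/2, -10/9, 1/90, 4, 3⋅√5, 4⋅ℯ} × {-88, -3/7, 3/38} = ({-10/9, 1/90, 4⋅ℯ} × {-88, -7/9, -3/7, 5/8, 3/2, 3}) ∪ ({-11/2, -10/9, 1/90, 4, 3⋅√5, 4⋅ℯ} × {-88, -3/7, 3/38})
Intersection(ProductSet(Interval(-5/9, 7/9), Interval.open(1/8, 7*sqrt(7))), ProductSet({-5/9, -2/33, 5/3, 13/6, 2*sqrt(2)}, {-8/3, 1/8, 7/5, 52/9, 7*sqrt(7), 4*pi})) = ProductSet({-5/9, -2/33}, {7/5, 52/9, 4*pi})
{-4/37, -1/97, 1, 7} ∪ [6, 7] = {-4/37, -1/97, 1} ∪ [6, 7]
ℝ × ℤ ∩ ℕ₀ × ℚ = ℕ₀ × ℤ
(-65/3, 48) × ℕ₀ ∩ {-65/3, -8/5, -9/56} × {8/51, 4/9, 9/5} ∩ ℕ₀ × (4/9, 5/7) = ∅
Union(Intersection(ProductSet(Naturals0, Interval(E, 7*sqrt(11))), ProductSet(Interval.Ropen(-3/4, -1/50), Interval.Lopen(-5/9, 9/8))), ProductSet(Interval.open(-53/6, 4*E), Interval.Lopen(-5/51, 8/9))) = ProductSet(Interval.open(-53/6, 4*E), Interval.Lopen(-5/51, 8/9))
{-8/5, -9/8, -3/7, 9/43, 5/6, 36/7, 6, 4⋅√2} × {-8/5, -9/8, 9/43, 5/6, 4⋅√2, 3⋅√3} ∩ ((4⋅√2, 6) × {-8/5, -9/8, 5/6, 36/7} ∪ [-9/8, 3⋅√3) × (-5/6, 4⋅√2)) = {-9/8, -3/7, 9/43, 5/6, 36/7} × {9/43, 5/6, 3⋅√3}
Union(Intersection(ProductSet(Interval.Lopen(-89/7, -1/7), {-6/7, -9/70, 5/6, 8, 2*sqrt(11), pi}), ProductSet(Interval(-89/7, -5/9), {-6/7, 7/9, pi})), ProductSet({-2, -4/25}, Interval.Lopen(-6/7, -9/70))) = Union(ProductSet({-2, -4/25}, Interval.Lopen(-6/7, -9/70)), ProductSet(Interval.Lopen(-89/7, -5/9), {-6/7, pi}))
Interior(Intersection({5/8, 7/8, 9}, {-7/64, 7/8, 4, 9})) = EmptySet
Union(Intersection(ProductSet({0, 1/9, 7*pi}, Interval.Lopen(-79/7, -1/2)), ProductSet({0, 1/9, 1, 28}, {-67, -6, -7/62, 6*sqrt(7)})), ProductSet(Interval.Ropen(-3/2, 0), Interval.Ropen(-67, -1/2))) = Union(ProductSet({0, 1/9}, {-6}), ProductSet(Interval.Ropen(-3/2, 0), Interval.Ropen(-67, -1/2)))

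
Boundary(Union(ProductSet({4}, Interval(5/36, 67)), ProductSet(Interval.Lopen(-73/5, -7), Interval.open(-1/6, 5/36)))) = Union(ProductSet({4}, Interval(5/36, 67)), ProductSet({-73/5, -7}, Interval(-1/6, 5/36)), ProductSet(Interval(-73/5, -7), {-1/6, 5/36}))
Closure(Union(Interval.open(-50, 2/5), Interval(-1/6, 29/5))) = Interval(-50, 29/5)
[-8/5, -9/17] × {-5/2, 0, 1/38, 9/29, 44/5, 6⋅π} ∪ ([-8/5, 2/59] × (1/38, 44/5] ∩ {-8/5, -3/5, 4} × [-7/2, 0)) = [-8/5, -9/17] × {-5/2, 0, 1/38, 9/29, 44/5, 6⋅π}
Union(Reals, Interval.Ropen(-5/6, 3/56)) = Interval(-oo, oo)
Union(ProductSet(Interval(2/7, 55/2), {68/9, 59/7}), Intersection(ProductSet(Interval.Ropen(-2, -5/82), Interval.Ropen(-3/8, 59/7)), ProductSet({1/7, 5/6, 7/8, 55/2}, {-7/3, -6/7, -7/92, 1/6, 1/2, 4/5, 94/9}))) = ProductSet(Interval(2/7, 55/2), {68/9, 59/7})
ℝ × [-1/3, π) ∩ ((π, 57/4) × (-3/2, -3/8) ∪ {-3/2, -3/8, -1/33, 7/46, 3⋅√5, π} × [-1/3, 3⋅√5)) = {-3/2, -3/8, -1/33, 7/46, 3⋅√5, π} × [-1/3, π)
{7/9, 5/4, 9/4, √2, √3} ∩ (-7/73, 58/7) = {7/9, 5/4, 9/4, √2, √3}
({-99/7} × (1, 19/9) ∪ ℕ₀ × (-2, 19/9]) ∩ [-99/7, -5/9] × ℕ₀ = {-99/7} × {2}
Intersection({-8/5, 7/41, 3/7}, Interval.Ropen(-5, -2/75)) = {-8/5}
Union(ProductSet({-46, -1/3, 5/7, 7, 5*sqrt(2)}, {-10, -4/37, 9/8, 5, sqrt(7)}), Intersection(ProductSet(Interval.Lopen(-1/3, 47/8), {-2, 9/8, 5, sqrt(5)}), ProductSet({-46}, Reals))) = ProductSet({-46, -1/3, 5/7, 7, 5*sqrt(2)}, {-10, -4/37, 9/8, 5, sqrt(7)})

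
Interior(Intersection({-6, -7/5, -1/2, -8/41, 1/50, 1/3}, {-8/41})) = EmptySet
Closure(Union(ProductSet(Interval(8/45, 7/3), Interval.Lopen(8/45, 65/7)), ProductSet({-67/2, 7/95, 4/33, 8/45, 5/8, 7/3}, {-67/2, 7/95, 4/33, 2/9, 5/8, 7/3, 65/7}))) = Union(ProductSet({-67/2, 7/95, 4/33, 8/45, 5/8, 7/3}, {-67/2, 7/95, 4/33, 2/9, 5/8, 7/3, 65/7}), ProductSet(Interval(8/45, 7/3), Interval(8/45, 65/7)))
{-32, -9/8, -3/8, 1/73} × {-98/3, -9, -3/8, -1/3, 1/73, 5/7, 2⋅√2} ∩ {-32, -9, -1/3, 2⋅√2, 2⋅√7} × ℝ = {-32} × {-98/3, -9, -3/8, -1/3, 1/73, 5/7, 2⋅√2}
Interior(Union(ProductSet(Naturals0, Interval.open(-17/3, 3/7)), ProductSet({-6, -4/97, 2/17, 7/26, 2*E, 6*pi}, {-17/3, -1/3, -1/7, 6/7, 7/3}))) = EmptySet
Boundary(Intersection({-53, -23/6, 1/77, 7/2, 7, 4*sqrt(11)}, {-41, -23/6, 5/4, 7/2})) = {-23/6, 7/2}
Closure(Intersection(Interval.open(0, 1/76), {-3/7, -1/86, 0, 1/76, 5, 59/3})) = EmptySet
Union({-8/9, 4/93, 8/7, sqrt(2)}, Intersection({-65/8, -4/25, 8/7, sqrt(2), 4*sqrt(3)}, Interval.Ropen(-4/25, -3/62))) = {-8/9, -4/25, 4/93, 8/7, sqrt(2)}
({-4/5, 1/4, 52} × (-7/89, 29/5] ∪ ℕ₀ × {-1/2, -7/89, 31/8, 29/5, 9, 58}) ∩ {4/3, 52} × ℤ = {52} × ({0, 1, …, 5} ∪ {9, 58})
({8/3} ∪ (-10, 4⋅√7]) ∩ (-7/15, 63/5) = (-7/15, 4⋅√7]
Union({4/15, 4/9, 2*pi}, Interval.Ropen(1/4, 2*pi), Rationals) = Union(Interval(1/4, 2*pi), Rationals)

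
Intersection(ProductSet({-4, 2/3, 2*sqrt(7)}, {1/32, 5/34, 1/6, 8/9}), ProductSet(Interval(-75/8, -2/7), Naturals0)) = EmptySet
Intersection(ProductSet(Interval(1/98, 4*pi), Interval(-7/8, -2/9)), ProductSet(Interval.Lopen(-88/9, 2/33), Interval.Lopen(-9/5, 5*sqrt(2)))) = ProductSet(Interval(1/98, 2/33), Interval(-7/8, -2/9))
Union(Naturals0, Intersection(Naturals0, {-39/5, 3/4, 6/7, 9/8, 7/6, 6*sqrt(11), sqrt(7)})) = Naturals0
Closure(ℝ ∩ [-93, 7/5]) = [-93, 7/5]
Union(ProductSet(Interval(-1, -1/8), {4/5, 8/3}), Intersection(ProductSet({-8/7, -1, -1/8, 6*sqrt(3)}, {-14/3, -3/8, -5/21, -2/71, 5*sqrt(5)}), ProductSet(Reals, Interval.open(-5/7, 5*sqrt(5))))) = Union(ProductSet({-8/7, -1, -1/8, 6*sqrt(3)}, {-3/8, -5/21, -2/71}), ProductSet(Interval(-1, -1/8), {4/5, 8/3}))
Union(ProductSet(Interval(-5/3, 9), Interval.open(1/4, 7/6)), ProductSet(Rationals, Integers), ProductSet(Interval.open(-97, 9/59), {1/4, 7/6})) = Union(ProductSet(Interval.open(-97, 9/59), {1/4, 7/6}), ProductSet(Interval(-5/3, 9), Interval.open(1/4, 7/6)), ProductSet(Rationals, Integers))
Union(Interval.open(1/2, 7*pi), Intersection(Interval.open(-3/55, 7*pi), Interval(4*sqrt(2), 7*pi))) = Interval.open(1/2, 7*pi)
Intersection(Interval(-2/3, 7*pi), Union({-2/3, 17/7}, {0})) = {-2/3, 0, 17/7}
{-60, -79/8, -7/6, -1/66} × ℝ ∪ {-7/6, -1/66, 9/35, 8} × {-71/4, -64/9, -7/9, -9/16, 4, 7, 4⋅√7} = ({-60, -79/8, -7/6, -1/66} × ℝ) ∪ ({-7/6, -1/66, 9/35, 8} × {-71/4, -64/9, -7/9, -9/16, 4, 7, 4⋅√7})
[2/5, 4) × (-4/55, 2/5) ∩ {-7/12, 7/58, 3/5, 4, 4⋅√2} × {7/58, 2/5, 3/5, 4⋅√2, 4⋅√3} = {3/5} × {7/58}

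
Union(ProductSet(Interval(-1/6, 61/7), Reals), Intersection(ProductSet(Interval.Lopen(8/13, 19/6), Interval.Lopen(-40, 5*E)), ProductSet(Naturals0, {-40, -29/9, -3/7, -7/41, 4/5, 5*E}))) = ProductSet(Interval(-1/6, 61/7), Reals)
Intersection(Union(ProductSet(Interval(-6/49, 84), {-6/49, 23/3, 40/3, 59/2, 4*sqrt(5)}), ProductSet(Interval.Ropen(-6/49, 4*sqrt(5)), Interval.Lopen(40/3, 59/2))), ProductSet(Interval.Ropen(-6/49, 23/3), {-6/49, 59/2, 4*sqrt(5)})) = ProductSet(Interval.Ropen(-6/49, 23/3), {-6/49, 59/2, 4*sqrt(5)})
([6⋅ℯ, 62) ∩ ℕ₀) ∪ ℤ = ℤ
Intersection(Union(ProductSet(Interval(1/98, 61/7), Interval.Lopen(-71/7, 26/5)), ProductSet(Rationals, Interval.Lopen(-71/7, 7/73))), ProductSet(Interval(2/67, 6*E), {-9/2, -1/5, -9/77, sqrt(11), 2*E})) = Union(ProductSet(Intersection(Interval(2/67, 6*E), Rationals), {-9/2, -1/5, -9/77}), ProductSet(Interval(2/67, 61/7), {-9/2, -1/5, -9/77, sqrt(11)}))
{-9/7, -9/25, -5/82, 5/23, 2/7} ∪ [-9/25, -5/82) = {-9/7, 5/23, 2/7} ∪ [-9/25, -5/82]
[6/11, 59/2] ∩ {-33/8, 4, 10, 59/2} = {4, 10, 59/2}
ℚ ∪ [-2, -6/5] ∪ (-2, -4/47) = ℚ ∪ [-2, -4/47]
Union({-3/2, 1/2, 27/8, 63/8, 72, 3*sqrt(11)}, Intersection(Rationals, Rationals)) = Union({3*sqrt(11)}, Rationals)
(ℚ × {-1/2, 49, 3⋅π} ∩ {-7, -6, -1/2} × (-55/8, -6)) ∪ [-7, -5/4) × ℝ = [-7, -5/4) × ℝ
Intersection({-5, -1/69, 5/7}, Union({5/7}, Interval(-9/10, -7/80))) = {5/7}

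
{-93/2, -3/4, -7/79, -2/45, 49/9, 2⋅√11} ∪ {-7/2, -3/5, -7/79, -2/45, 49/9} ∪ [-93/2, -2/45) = [-93/2, -2/45] ∪ {49/9, 2⋅√11}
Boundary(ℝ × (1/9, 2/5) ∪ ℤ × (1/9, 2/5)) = ℝ × {1/9, 2/5}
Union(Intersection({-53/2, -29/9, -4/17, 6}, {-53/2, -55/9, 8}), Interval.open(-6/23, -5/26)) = Union({-53/2}, Interval.open(-6/23, -5/26))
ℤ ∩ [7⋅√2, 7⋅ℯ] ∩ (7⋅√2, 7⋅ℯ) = {10, 11, …, 19}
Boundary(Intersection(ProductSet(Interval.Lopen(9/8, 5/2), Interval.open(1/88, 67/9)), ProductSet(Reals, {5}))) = ProductSet(Interval(9/8, 5/2), {5})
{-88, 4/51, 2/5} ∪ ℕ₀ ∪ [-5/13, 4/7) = {-88} ∪ [-5/13, 4/7) ∪ ℕ₀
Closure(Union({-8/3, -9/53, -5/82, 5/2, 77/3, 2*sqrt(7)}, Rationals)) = Reals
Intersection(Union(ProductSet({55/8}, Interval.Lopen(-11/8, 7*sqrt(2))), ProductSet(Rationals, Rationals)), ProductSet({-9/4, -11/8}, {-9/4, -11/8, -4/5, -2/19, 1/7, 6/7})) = ProductSet({-9/4, -11/8}, {-9/4, -11/8, -4/5, -2/19, 1/7, 6/7})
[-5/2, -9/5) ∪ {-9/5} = [-5/2, -9/5]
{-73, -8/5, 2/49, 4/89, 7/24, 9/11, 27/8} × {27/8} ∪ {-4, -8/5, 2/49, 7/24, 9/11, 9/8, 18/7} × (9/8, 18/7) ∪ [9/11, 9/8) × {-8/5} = ([9/11, 9/8) × {-8/5}) ∪ ({-73, -8/5, 2/49, 4/89, 7/24, 9/11, 27/8} × {27/8}) ∪ ({-4, -8/5, 2/49, 7/24, 9/11, 9/8, 18/7} × (9/8, 18/7))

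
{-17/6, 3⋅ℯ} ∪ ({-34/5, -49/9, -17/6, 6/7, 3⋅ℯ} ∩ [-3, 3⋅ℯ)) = {-17/6, 6/7, 3⋅ℯ}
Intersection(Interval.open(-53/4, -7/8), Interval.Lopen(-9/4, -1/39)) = Interval.open(-9/4, -7/8)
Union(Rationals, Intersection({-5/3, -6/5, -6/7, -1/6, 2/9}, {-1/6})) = Rationals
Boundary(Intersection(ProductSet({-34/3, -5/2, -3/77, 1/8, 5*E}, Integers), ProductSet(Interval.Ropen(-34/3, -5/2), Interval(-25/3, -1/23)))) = ProductSet({-34/3}, Range(-8, 0, 1))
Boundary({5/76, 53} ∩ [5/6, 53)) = ∅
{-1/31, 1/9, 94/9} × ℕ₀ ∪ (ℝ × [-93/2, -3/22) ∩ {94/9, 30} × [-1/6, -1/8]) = ({-1/31, 1/9, 94/9} × ℕ₀) ∪ ({94/9, 30} × [-1/6, -3/22))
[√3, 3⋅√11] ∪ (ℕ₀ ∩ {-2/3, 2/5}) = [√3, 3⋅√11]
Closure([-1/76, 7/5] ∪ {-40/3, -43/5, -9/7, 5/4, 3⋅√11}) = {-40/3, -43/5, -9/7, 3⋅√11} ∪ [-1/76, 7/5]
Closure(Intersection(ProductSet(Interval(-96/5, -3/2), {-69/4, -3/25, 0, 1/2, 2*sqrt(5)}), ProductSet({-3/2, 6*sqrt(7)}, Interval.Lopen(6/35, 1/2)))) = ProductSet({-3/2}, {1/2})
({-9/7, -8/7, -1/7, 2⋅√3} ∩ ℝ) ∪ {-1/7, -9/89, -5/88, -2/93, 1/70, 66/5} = {-9/7, -8/7, -1/7, -9/89, -5/88, -2/93, 1/70, 66/5, 2⋅√3}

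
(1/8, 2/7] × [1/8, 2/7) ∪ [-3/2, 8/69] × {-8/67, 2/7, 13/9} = ([-3/2, 8/69] × {-8/67, 2/7, 13/9}) ∪ ((1/8, 2/7] × [1/8, 2/7))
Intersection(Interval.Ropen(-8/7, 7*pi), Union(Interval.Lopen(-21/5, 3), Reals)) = Interval.Ropen(-8/7, 7*pi)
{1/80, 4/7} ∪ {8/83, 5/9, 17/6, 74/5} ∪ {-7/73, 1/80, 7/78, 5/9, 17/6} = {-7/73, 1/80, 7/78, 8/83, 5/9, 4/7, 17/6, 74/5}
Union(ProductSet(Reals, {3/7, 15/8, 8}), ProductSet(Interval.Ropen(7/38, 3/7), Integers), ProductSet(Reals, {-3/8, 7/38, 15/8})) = Union(ProductSet(Interval.Ropen(7/38, 3/7), Integers), ProductSet(Reals, {-3/8, 7/38, 3/7, 15/8, 8}))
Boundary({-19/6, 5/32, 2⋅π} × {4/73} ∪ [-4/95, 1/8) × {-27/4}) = ([-4/95, 1/8] × {-27/4}) ∪ ({-19/6, 5/32, 2⋅π} × {4/73})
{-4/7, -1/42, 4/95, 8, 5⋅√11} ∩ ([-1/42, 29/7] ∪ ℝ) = {-4/7, -1/42, 4/95, 8, 5⋅√11}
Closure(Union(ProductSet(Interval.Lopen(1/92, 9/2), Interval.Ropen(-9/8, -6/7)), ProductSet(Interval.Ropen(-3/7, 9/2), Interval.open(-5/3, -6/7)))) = Union(ProductSet({-3/7, 9/2}, Interval(-5/3, -6/7)), ProductSet(Interval(-3/7, 9/2), {-5/3, -6/7}), ProductSet(Interval.Ropen(-3/7, 9/2), Interval.open(-5/3, -6/7)), ProductSet(Interval.Lopen(1/92, 9/2), Interval.Ropen(-9/8, -6/7)))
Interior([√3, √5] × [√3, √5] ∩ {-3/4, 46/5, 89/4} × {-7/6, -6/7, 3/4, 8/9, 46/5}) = ∅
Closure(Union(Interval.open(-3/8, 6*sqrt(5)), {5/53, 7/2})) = Interval(-3/8, 6*sqrt(5))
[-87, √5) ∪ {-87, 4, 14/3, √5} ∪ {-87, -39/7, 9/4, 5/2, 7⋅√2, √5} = [-87, √5] ∪ {9/4, 5/2, 4, 14/3, 7⋅√2}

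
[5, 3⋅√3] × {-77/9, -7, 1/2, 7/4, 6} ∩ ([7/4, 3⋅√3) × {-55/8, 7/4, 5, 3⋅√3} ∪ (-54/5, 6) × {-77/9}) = ([5, 3⋅√3] × {-77/9}) ∪ ([5, 3⋅√3) × {7/4})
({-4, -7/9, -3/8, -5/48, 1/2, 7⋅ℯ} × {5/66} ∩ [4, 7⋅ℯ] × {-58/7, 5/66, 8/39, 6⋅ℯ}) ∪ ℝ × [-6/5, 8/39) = ℝ × [-6/5, 8/39)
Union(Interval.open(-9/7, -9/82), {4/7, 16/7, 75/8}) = Union({4/7, 16/7, 75/8}, Interval.open(-9/7, -9/82))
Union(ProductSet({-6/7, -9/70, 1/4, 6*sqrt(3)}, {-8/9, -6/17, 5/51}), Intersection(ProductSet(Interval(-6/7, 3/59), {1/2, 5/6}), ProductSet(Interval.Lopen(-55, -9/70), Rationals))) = Union(ProductSet({-6/7, -9/70, 1/4, 6*sqrt(3)}, {-8/9, -6/17, 5/51}), ProductSet(Interval(-6/7, -9/70), {1/2, 5/6}))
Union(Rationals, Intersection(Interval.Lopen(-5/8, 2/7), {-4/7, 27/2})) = Rationals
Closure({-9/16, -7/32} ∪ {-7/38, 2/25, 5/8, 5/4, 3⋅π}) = {-9/16, -7/32, -7/38, 2/25, 5/8, 5/4, 3⋅π}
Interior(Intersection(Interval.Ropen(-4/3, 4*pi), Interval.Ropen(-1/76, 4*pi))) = Interval.open(-1/76, 4*pi)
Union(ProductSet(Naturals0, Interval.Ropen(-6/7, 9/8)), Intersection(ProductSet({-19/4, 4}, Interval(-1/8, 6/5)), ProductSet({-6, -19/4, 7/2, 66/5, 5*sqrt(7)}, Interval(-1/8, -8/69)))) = Union(ProductSet({-19/4}, Interval(-1/8, -8/69)), ProductSet(Naturals0, Interval.Ropen(-6/7, 9/8)))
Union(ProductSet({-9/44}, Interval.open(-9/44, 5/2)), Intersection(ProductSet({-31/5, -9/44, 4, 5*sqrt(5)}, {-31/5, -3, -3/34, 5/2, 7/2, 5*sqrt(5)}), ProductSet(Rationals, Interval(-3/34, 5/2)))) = Union(ProductSet({-9/44}, Interval.open(-9/44, 5/2)), ProductSet({-31/5, -9/44, 4}, {-3/34, 5/2}))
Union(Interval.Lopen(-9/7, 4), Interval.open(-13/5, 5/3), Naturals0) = Union(Interval.Lopen(-13/5, 4), Naturals0)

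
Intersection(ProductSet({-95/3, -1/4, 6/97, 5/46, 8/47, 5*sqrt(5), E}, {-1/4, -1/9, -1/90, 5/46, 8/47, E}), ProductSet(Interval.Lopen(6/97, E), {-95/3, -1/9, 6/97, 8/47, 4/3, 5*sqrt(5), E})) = ProductSet({5/46, 8/47, E}, {-1/9, 8/47, E})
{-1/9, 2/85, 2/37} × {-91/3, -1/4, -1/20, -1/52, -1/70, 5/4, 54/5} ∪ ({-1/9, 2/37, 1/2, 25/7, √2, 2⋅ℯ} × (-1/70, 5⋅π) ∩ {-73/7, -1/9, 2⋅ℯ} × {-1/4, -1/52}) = {-1/9, 2/85, 2/37} × {-91/3, -1/4, -1/20, -1/52, -1/70, 5/4, 54/5}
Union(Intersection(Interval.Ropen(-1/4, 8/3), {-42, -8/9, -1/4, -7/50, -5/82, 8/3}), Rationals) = Rationals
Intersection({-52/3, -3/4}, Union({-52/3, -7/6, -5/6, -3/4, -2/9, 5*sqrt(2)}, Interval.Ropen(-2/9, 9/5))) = {-52/3, -3/4}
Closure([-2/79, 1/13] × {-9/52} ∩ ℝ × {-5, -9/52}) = [-2/79, 1/13] × {-9/52}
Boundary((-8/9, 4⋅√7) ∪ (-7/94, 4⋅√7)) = {-8/9, 4⋅√7}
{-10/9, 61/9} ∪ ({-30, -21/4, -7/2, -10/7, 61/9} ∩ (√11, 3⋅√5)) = {-10/9, 61/9}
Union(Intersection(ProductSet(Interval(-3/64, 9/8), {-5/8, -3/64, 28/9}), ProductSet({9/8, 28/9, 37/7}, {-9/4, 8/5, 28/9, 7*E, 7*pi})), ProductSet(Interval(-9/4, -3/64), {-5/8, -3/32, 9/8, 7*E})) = Union(ProductSet({9/8}, {28/9}), ProductSet(Interval(-9/4, -3/64), {-5/8, -3/32, 9/8, 7*E}))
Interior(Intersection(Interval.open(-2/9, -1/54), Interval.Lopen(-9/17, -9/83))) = Interval.open(-2/9, -9/83)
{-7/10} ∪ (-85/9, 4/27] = (-85/9, 4/27]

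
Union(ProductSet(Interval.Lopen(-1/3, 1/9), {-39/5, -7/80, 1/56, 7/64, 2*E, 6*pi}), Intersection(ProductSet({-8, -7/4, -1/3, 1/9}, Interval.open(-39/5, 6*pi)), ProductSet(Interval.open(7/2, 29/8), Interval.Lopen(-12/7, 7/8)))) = ProductSet(Interval.Lopen(-1/3, 1/9), {-39/5, -7/80, 1/56, 7/64, 2*E, 6*pi})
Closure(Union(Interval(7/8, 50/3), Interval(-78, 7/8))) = Interval(-78, 50/3)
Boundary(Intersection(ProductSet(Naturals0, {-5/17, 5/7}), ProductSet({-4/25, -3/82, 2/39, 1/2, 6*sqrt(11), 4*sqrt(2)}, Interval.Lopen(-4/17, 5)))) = EmptySet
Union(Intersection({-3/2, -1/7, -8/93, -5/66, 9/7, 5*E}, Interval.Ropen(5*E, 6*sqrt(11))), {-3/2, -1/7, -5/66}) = {-3/2, -1/7, -5/66, 5*E}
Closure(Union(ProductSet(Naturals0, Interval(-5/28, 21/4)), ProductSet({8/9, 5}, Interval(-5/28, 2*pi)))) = Union(ProductSet({8/9, 5}, Interval(-5/28, 2*pi)), ProductSet(Naturals0, Interval(-5/28, 21/4)))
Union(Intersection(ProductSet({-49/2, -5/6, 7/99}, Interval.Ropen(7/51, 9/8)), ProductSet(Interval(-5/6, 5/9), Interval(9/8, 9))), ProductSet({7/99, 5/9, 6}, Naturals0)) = ProductSet({7/99, 5/9, 6}, Naturals0)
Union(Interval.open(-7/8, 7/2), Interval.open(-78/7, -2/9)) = Interval.open(-78/7, 7/2)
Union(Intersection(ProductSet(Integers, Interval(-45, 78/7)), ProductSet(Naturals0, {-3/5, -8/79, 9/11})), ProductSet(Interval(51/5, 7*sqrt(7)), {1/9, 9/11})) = Union(ProductSet(Interval(51/5, 7*sqrt(7)), {1/9, 9/11}), ProductSet(Naturals0, {-3/5, -8/79, 9/11}))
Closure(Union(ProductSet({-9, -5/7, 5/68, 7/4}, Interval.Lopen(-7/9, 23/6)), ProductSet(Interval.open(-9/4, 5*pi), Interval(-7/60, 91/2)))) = Union(ProductSet({-9, -5/7, 5/68, 7/4}, Interval(-7/9, 23/6)), ProductSet(Interval(-9/4, 5*pi), Interval(-7/60, 91/2)))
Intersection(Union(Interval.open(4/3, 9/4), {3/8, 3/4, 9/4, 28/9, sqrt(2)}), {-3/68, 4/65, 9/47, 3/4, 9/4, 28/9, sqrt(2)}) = {3/4, 9/4, 28/9, sqrt(2)}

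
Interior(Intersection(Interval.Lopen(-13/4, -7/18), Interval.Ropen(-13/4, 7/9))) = Interval.open(-13/4, -7/18)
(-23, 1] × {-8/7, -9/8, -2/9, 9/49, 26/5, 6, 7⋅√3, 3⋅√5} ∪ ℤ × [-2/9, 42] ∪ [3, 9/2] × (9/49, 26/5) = (ℤ × [-2/9, 42]) ∪ ([3, 9/2] × (9/49, 26/5)) ∪ ((-23, 1] × {-8/7, -9/8, -2/9, 9/49, 26/5, 6, 7⋅√3, 3⋅√5})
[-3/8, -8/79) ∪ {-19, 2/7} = {-19, 2/7} ∪ [-3/8, -8/79)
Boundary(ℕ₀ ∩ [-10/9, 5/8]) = {0}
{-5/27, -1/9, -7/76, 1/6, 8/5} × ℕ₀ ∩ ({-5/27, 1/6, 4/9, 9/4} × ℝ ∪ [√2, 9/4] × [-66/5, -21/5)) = {-5/27, 1/6} × ℕ₀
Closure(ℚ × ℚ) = ℝ × ℝ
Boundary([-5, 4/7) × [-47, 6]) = ({-5, 4/7} × [-47, 6]) ∪ ([-5, 4/7] × {-47, 6})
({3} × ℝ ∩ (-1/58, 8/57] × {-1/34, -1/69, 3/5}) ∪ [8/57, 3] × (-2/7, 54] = [8/57, 3] × (-2/7, 54]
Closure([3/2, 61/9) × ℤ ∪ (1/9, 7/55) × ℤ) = ([1/9, 7/55] ∪ [3/2, 61/9]) × ℤ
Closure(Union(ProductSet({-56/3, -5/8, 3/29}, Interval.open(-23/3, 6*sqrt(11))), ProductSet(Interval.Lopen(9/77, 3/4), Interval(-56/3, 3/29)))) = Union(ProductSet({-56/3, -5/8, 3/29}, Interval(-23/3, 6*sqrt(11))), ProductSet(Interval(9/77, 3/4), Interval(-56/3, 3/29)))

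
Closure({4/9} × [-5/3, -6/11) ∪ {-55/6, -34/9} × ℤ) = ({-55/6, -34/9} × ℤ) ∪ ({4/9} × [-5/3, -6/11])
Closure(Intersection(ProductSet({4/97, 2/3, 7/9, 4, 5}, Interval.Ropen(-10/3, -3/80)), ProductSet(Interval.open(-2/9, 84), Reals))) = ProductSet({4/97, 2/3, 7/9, 4, 5}, Interval(-10/3, -3/80))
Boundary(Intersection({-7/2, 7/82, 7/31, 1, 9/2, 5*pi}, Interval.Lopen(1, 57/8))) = {9/2}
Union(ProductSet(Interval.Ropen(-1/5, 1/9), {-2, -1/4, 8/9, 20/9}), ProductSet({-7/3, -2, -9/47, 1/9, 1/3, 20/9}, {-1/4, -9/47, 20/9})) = Union(ProductSet({-7/3, -2, -9/47, 1/9, 1/3, 20/9}, {-1/4, -9/47, 20/9}), ProductSet(Interval.Ropen(-1/5, 1/9), {-2, -1/4, 8/9, 20/9}))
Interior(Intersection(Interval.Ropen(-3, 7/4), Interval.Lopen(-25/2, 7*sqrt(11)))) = Interval.open(-3, 7/4)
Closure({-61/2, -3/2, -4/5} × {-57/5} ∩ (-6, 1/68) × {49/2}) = ∅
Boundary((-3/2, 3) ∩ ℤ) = {-1, 0, 1, 2}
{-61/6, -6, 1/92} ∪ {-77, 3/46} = {-77, -61/6, -6, 1/92, 3/46}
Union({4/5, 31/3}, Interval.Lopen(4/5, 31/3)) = Interval(4/5, 31/3)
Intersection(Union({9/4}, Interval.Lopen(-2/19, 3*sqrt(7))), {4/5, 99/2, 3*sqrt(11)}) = {4/5}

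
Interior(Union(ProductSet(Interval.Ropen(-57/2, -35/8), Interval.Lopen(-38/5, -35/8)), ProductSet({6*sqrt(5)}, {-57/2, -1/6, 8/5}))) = ProductSet(Interval.open(-57/2, -35/8), Interval.open(-38/5, -35/8))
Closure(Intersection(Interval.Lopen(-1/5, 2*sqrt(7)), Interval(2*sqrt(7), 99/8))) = {2*sqrt(7)}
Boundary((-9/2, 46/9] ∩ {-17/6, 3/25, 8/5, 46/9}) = {-17/6, 3/25, 8/5, 46/9}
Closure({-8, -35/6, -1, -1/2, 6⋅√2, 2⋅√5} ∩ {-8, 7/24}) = {-8}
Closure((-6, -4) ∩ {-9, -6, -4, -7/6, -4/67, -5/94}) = ∅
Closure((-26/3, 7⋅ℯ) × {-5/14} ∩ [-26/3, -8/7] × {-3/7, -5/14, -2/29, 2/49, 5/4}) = [-26/3, -8/7] × {-5/14}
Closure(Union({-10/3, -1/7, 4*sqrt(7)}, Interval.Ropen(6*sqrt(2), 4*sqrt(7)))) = Union({-10/3, -1/7}, Interval(6*sqrt(2), 4*sqrt(7)))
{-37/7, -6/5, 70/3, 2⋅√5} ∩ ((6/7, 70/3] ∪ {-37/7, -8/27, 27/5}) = {-37/7, 70/3, 2⋅√5}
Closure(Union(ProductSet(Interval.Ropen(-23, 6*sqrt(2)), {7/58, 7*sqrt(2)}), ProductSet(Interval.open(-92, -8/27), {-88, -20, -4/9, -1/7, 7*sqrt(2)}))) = Union(ProductSet(Interval(-92, -8/27), {-88, -20, -4/9, -1/7, 7*sqrt(2)}), ProductSet(Interval(-23, 6*sqrt(2)), {7/58, 7*sqrt(2)}))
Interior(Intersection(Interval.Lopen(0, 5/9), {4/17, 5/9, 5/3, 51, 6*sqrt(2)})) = EmptySet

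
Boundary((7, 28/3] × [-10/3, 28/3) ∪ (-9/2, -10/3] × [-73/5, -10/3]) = ({-9/2, -10/3} × [-73/5, -10/3]) ∪ ({7, 28/3} × [-10/3, 28/3]) ∪ ([-9/2, -10/3] × {-73/5, -10/3}) ∪ ([7, 28/3] × {-10/3, 28/3})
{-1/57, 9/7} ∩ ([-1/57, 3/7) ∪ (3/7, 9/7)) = {-1/57}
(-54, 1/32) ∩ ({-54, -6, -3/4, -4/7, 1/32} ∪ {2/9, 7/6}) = {-6, -3/4, -4/7}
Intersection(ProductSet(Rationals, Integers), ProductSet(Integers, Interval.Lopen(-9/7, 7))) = ProductSet(Integers, Range(-1, 8, 1))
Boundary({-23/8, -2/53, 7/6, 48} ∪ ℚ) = ℝ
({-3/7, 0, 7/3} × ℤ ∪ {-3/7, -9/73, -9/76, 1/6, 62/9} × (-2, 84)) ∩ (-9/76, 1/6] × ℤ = ({0} × ℤ) ∪ ({1/6} × {-1, 0, …, 83})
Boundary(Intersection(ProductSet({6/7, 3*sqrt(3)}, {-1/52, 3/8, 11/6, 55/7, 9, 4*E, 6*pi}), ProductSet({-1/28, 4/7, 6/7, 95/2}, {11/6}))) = ProductSet({6/7}, {11/6})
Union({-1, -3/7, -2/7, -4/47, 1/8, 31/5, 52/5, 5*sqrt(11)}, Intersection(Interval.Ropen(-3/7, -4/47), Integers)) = {-1, -3/7, -2/7, -4/47, 1/8, 31/5, 52/5, 5*sqrt(11)}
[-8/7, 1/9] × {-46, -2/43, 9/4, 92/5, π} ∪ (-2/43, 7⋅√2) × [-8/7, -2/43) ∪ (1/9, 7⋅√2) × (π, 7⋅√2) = ([-8/7, 1/9] × {-46, -2/43, 9/4, 92/5, π}) ∪ ((-2/43, 7⋅√2) × [-8/7, -2/43)) ∪ ((1/9, 7⋅√2) × (π, 7⋅√2))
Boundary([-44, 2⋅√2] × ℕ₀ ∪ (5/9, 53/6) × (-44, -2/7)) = ([-44, 5/9] × ℕ₀) ∪ ({5/9, 53/6} × [-44, -2/7]) ∪ ([5/9, 53/6] × {-44, -2/7}) ∪ ([-44, 2⋅√2] × (ℕ₀ \ (-44, -2/7)))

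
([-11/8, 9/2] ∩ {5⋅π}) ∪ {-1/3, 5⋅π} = {-1/3, 5⋅π}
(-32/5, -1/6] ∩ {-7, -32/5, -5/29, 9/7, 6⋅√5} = {-5/29}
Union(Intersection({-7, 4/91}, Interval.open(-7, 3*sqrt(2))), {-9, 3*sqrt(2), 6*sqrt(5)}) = {-9, 4/91, 3*sqrt(2), 6*sqrt(5)}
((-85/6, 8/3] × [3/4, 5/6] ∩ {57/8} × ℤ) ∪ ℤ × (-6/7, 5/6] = ℤ × (-6/7, 5/6]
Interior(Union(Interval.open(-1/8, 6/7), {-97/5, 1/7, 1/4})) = Interval.open(-1/8, 6/7)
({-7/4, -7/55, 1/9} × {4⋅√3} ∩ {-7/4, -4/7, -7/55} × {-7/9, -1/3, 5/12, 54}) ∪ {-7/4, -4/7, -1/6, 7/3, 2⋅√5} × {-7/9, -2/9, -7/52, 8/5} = {-7/4, -4/7, -1/6, 7/3, 2⋅√5} × {-7/9, -2/9, -7/52, 8/5}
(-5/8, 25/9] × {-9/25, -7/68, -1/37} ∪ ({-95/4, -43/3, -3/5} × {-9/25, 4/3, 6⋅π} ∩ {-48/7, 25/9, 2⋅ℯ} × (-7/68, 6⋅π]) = (-5/8, 25/9] × {-9/25, -7/68, -1/37}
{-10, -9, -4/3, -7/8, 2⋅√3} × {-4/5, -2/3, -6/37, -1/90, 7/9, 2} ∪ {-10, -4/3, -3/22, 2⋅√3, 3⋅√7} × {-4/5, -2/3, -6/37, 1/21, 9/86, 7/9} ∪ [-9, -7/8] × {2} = ([-9, -7/8] × {2}) ∪ ({-10, -9, -4/3, -7/8, 2⋅√3} × {-4/5, -2/3, -6/37, -1/90, 7/9, 2}) ∪ ({-10, -4/3, -3/22, 2⋅√3, 3⋅√7} × {-4/5, -2/3, -6/37, 1/21, 9/86, 7/9})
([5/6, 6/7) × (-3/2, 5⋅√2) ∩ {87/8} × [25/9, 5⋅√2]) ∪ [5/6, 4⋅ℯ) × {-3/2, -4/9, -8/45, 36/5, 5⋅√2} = [5/6, 4⋅ℯ) × {-3/2, -4/9, -8/45, 36/5, 5⋅√2}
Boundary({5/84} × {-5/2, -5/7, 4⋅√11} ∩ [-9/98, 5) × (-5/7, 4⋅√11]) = {5/84} × {4⋅√11}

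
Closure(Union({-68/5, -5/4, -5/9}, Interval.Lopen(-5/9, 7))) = Union({-68/5, -5/4}, Interval(-5/9, 7))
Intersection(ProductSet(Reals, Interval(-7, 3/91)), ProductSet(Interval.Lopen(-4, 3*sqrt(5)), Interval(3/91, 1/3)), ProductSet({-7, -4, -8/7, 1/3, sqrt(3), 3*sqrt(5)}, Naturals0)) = EmptySet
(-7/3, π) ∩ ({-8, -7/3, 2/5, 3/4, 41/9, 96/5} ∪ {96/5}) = {2/5, 3/4}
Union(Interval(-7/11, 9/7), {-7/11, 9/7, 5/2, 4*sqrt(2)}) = Union({5/2, 4*sqrt(2)}, Interval(-7/11, 9/7))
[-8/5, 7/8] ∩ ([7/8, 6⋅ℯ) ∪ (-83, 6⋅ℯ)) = [-8/5, 7/8]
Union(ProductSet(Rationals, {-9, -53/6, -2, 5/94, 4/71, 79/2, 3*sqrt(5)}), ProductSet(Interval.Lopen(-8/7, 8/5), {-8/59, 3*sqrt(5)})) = Union(ProductSet(Interval.Lopen(-8/7, 8/5), {-8/59, 3*sqrt(5)}), ProductSet(Rationals, {-9, -53/6, -2, 5/94, 4/71, 79/2, 3*sqrt(5)}))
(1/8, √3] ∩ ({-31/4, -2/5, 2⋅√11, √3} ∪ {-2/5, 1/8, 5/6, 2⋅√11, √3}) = {5/6, √3}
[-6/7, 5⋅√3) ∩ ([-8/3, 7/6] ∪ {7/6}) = [-6/7, 7/6]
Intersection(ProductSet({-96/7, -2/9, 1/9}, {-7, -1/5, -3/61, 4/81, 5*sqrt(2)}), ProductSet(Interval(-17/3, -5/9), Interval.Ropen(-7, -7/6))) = EmptySet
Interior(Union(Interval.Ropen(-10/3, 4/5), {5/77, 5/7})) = Interval.open(-10/3, 4/5)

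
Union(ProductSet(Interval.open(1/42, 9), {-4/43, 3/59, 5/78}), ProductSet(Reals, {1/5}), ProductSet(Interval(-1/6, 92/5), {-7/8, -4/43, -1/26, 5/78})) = Union(ProductSet(Interval(-1/6, 92/5), {-7/8, -4/43, -1/26, 5/78}), ProductSet(Interval.open(1/42, 9), {-4/43, 3/59, 5/78}), ProductSet(Reals, {1/5}))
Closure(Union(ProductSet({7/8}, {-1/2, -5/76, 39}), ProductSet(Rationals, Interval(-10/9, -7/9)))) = Union(ProductSet({7/8}, {-1/2, -5/76, 39}), ProductSet(Reals, Interval(-10/9, -7/9)))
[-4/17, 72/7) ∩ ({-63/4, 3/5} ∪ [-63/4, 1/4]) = [-4/17, 1/4] ∪ {3/5}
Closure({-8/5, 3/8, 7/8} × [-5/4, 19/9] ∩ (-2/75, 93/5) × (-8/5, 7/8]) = {3/8, 7/8} × [-5/4, 7/8]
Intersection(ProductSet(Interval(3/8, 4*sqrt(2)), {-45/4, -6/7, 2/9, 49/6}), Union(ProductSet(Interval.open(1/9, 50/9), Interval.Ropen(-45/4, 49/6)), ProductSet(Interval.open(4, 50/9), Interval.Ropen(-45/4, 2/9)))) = ProductSet(Interval.Ropen(3/8, 50/9), {-45/4, -6/7, 2/9})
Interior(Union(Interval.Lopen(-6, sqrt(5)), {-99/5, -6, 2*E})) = Interval.open(-6, sqrt(5))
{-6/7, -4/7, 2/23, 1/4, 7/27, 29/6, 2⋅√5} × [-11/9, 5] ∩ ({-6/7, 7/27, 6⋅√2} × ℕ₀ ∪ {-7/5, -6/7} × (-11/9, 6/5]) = ({-6/7} × (-11/9, 6/5]) ∪ ({-6/7, 7/27} × {0, 1, …, 5})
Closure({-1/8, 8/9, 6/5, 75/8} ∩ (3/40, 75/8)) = {8/9, 6/5}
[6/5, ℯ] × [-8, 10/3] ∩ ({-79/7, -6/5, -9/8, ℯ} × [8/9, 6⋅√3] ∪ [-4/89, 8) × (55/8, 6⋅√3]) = {ℯ} × [8/9, 10/3]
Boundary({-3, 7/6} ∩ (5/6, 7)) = {7/6}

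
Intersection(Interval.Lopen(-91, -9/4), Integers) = Range(-90, -2, 1)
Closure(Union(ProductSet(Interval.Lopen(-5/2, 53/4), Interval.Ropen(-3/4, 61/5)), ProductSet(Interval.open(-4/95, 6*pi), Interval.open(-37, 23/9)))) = Union(ProductSet({-5/2}, Interval(-3/4, 61/5)), ProductSet({6*pi}, Interval(-37, 23/9)), ProductSet({-5/2, 53/4}, Interval(23/9, 61/5)), ProductSet({-4/95, 6*pi}, Interval(-37, -3/4)), ProductSet(Interval(-5/2, -4/95), {-3/4, 61/5}), ProductSet(Interval(-5/2, 53/4), {61/5}), ProductSet(Interval.Lopen(-5/2, 53/4), Interval.Ropen(-3/4, 61/5)), ProductSet(Interval(-4/95, 6*pi), {-37}), ProductSet(Interval.open(-4/95, 6*pi), Interval.open(-37, 23/9)), ProductSet(Interval(53/4, 6*pi), {-37, 23/9}))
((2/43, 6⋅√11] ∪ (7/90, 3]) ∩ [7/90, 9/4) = [7/90, 9/4)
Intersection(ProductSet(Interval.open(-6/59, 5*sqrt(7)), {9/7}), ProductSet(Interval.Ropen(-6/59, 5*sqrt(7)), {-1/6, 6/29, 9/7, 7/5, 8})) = ProductSet(Interval.open(-6/59, 5*sqrt(7)), {9/7})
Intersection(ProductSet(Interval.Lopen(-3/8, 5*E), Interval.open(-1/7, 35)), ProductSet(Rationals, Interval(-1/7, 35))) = ProductSet(Intersection(Interval.Lopen(-3/8, 5*E), Rationals), Interval.open(-1/7, 35))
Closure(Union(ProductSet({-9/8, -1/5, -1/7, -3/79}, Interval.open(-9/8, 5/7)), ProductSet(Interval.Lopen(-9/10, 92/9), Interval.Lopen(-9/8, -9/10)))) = Union(ProductSet({-9/10, 92/9}, Interval(-9/8, -9/10)), ProductSet({-9/8, -1/5, -1/7, -3/79}, Interval(-9/8, 5/7)), ProductSet(Interval(-9/10, 92/9), {-9/8, -9/10}), ProductSet(Interval.Lopen(-9/10, 92/9), Interval.Lopen(-9/8, -9/10)))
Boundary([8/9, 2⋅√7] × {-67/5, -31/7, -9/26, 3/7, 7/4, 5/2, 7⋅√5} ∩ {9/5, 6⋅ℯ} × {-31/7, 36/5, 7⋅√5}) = {9/5} × {-31/7, 7⋅√5}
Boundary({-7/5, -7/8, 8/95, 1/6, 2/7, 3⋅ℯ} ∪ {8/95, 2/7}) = {-7/5, -7/8, 8/95, 1/6, 2/7, 3⋅ℯ}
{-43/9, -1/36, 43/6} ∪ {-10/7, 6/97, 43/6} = {-43/9, -10/7, -1/36, 6/97, 43/6}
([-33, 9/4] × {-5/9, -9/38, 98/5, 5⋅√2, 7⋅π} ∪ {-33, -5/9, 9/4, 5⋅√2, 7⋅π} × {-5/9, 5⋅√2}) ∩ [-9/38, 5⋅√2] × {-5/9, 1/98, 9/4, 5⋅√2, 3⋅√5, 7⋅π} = ({9/4, 5⋅√2} × {-5/9, 5⋅√2}) ∪ ([-9/38, 9/4] × {-5/9, 5⋅√2, 7⋅π})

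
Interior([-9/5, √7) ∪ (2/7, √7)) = (-9/5, √7)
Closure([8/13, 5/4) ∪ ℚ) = ℚ ∪ (-∞, ∞)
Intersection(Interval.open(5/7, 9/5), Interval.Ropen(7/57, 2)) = Interval.open(5/7, 9/5)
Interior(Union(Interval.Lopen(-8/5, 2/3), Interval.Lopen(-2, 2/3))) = Interval.open(-2, 2/3)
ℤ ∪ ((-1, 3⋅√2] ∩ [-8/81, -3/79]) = ℤ ∪ [-8/81, -3/79]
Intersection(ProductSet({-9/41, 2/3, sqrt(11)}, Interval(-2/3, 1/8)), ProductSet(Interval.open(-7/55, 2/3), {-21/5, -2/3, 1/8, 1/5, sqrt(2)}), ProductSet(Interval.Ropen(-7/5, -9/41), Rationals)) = EmptySet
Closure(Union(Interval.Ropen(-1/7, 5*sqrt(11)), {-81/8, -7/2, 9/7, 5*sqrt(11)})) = Union({-81/8, -7/2}, Interval(-1/7, 5*sqrt(11)))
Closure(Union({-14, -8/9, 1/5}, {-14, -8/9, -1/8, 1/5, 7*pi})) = {-14, -8/9, -1/8, 1/5, 7*pi}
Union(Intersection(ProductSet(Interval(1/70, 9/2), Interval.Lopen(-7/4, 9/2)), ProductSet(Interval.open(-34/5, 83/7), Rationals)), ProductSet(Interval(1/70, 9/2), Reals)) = ProductSet(Interval(1/70, 9/2), Union(Intersection(Interval.Lopen(-7/4, 9/2), Rationals), Reals))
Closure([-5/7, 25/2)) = [-5/7, 25/2]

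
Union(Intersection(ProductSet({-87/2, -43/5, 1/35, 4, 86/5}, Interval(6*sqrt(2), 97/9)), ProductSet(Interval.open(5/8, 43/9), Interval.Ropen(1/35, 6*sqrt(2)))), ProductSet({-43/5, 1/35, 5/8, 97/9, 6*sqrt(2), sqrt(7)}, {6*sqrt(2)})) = ProductSet({-43/5, 1/35, 5/8, 97/9, 6*sqrt(2), sqrt(7)}, {6*sqrt(2)})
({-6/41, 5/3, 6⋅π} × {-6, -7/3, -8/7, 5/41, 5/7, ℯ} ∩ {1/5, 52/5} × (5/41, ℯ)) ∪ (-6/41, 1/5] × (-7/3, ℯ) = (-6/41, 1/5] × (-7/3, ℯ)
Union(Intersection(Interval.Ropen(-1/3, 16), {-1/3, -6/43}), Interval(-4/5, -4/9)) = Union({-1/3, -6/43}, Interval(-4/5, -4/9))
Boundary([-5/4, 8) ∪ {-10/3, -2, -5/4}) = {-10/3, -2, -5/4, 8}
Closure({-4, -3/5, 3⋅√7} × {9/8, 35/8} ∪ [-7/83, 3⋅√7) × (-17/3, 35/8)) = ({-4, -3/5, 3⋅√7} × {9/8, 35/8}) ∪ ({-7/83, 3⋅√7} × [-17/3, 35/8]) ∪ ([-7/83, 3⋅√7] × {-17/3, 35/8}) ∪ ([-7/83, 3⋅√7) × (-17/3, 35/8))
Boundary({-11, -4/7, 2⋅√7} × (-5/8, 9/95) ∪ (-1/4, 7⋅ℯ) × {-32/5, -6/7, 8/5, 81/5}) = ([-1/4, 7⋅ℯ] × {-32/5, -6/7, 8/5, 81/5}) ∪ ({-11, -4/7, 2⋅√7} × [-5/8, 9/95])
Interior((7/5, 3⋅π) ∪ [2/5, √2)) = (2/5, 3⋅π)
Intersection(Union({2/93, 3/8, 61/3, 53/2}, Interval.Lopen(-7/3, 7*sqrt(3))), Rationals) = Union({61/3, 53/2}, Intersection(Interval.Lopen(-7/3, 7*sqrt(3)), Rationals))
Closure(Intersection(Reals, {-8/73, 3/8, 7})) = {-8/73, 3/8, 7}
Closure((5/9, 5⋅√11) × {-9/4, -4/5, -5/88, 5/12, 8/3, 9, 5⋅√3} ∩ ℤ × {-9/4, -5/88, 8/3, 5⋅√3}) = {1, 2, …, 16} × {-9/4, -5/88, 8/3, 5⋅√3}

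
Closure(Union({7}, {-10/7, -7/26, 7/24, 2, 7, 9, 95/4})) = {-10/7, -7/26, 7/24, 2, 7, 9, 95/4}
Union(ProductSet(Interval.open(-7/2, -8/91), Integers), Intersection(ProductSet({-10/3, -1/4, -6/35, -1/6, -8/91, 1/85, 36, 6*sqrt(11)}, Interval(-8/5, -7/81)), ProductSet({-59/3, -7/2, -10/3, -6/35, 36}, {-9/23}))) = Union(ProductSet({-10/3, -6/35, 36}, {-9/23}), ProductSet(Interval.open(-7/2, -8/91), Integers))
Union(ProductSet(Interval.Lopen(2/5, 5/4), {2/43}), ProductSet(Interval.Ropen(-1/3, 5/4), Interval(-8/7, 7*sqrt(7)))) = Union(ProductSet(Interval.Ropen(-1/3, 5/4), Interval(-8/7, 7*sqrt(7))), ProductSet(Interval.Lopen(2/5, 5/4), {2/43}))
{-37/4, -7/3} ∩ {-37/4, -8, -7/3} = {-37/4, -7/3}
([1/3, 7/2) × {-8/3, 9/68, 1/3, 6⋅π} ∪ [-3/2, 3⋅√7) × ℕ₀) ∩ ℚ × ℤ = (ℚ ∩ [-3/2, 3⋅√7)) × ℕ₀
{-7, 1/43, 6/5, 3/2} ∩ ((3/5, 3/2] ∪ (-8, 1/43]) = {-7, 1/43, 6/5, 3/2}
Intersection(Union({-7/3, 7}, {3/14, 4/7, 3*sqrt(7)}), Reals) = {-7/3, 3/14, 4/7, 7, 3*sqrt(7)}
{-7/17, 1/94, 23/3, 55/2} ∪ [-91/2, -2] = [-91/2, -2] ∪ {-7/17, 1/94, 23/3, 55/2}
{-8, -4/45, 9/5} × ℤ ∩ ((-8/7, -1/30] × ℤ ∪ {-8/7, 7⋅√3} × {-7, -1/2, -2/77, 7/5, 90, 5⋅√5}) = {-4/45} × ℤ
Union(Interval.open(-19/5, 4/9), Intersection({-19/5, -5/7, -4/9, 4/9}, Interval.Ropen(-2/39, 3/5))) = Interval.Lopen(-19/5, 4/9)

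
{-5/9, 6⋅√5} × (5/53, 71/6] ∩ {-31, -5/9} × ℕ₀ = {-5/9} × {1, 2, …, 11}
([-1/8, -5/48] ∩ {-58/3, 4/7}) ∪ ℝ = ℝ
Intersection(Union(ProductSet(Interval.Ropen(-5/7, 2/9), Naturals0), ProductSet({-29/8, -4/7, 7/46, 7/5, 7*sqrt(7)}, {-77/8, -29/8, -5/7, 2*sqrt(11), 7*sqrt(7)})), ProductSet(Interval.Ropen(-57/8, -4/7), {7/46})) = EmptySet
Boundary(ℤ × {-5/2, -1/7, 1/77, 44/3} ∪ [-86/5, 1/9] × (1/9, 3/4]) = (ℤ × {-5/2, -1/7, 1/77, 44/3}) ∪ ({-86/5, 1/9} × [1/9, 3/4]) ∪ ([-86/5, 1/9] × {1/9, 3/4})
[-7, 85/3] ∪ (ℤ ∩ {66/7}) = [-7, 85/3]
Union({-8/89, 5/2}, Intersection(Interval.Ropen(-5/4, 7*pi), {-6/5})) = {-6/5, -8/89, 5/2}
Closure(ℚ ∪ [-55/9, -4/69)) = ℚ ∪ (-∞, ∞)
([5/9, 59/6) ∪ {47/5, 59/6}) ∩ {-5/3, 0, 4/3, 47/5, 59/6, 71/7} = {4/3, 47/5, 59/6}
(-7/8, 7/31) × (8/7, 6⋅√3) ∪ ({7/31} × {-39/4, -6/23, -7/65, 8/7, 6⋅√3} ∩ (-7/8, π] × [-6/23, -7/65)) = ({7/31} × {-6/23}) ∪ ((-7/8, 7/31) × (8/7, 6⋅√3))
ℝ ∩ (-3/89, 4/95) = (-3/89, 4/95)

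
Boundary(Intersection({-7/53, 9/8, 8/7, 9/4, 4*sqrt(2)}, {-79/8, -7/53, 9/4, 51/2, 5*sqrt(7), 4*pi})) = {-7/53, 9/4}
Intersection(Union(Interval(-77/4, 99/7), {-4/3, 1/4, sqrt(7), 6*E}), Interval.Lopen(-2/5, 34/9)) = Interval.Lopen(-2/5, 34/9)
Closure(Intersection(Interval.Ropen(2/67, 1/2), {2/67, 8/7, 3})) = {2/67}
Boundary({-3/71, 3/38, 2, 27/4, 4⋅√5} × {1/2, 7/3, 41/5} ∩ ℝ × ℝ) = {-3/71, 3/38, 2, 27/4, 4⋅√5} × {1/2, 7/3, 41/5}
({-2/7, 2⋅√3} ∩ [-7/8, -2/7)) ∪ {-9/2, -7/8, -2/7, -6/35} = {-9/2, -7/8, -2/7, -6/35}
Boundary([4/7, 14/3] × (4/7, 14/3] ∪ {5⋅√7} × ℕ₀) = ({5⋅√7} × ℕ₀) ∪ ({4/7, 14/3} × [4/7, 14/3]) ∪ ([4/7, 14/3] × {4/7, 14/3})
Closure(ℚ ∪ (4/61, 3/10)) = ℚ ∪ (-∞, ∞)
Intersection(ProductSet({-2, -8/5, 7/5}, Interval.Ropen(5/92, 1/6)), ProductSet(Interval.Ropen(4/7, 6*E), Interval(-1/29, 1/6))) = ProductSet({7/5}, Interval.Ropen(5/92, 1/6))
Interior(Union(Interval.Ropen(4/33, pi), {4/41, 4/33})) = Interval.open(4/33, pi)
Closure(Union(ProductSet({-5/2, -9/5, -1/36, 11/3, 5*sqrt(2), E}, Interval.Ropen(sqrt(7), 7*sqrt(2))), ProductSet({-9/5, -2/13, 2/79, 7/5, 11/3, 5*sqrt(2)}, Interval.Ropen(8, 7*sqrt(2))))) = Union(ProductSet({-5/2, -9/5, -1/36, 11/3, 5*sqrt(2), E}, Interval(sqrt(7), 7*sqrt(2))), ProductSet({-9/5, -2/13, 2/79, 7/5, 11/3, 5*sqrt(2)}, Interval(8, 7*sqrt(2))))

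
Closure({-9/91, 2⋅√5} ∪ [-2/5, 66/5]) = [-2/5, 66/5]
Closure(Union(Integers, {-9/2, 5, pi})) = Union({-9/2, pi}, Integers)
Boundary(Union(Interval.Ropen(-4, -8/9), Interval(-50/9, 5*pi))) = {-50/9, 5*pi}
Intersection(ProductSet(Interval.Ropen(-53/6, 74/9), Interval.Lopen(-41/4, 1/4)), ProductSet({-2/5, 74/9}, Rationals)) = ProductSet({-2/5}, Intersection(Interval.Lopen(-41/4, 1/4), Rationals))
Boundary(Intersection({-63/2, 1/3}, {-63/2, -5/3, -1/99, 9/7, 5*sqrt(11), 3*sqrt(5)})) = {-63/2}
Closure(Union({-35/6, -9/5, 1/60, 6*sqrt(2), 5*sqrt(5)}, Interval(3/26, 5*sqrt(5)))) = Union({-35/6, -9/5, 1/60}, Interval(3/26, 5*sqrt(5)))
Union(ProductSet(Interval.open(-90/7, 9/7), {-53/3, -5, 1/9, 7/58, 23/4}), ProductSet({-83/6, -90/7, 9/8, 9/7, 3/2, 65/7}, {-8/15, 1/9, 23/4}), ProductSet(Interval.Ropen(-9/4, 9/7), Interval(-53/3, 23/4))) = Union(ProductSet({-83/6, -90/7, 9/8, 9/7, 3/2, 65/7}, {-8/15, 1/9, 23/4}), ProductSet(Interval.open(-90/7, 9/7), {-53/3, -5, 1/9, 7/58, 23/4}), ProductSet(Interval.Ropen(-9/4, 9/7), Interval(-53/3, 23/4)))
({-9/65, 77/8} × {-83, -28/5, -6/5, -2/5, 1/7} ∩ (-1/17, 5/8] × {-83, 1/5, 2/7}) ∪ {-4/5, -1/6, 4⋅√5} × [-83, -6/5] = {-4/5, -1/6, 4⋅√5} × [-83, -6/5]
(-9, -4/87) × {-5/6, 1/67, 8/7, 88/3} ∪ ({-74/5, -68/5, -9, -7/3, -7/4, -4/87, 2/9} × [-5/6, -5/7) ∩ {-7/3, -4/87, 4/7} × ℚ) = ({-7/3, -4/87} × (ℚ ∩ [-5/6, -5/7))) ∪ ((-9, -4/87) × {-5/6, 1/67, 8/7, 88/3})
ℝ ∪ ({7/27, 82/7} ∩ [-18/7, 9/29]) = ℝ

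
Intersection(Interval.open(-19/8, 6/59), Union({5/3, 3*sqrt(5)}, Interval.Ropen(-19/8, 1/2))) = Interval.open(-19/8, 6/59)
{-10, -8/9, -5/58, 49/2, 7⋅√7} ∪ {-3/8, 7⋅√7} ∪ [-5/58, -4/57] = {-10, -8/9, -3/8, 49/2, 7⋅√7} ∪ [-5/58, -4/57]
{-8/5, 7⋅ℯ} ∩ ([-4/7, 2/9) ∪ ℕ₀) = ∅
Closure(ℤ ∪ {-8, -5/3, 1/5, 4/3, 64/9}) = ℤ ∪ {-5/3, 1/5, 4/3, 64/9}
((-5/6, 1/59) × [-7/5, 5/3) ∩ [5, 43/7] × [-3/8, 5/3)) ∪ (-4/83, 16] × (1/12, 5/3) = (-4/83, 16] × (1/12, 5/3)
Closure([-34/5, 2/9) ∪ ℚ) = ℚ ∪ (-∞, ∞)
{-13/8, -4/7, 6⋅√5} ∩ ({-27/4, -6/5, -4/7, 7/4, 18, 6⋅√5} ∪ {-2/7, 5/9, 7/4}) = {-4/7, 6⋅√5}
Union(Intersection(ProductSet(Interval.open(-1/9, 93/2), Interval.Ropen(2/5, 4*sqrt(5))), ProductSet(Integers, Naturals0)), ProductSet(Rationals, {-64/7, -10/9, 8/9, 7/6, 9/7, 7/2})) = Union(ProductSet(Range(0, 47, 1), Range(1, 9, 1)), ProductSet(Rationals, {-64/7, -10/9, 8/9, 7/6, 9/7, 7/2}))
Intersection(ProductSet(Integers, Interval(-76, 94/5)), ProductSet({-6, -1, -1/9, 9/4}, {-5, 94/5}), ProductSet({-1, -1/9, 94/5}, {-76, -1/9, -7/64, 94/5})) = ProductSet({-1}, {94/5})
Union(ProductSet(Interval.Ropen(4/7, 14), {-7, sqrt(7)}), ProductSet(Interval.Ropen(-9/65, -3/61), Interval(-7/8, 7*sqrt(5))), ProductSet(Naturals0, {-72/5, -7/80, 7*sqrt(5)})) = Union(ProductSet(Interval.Ropen(-9/65, -3/61), Interval(-7/8, 7*sqrt(5))), ProductSet(Interval.Ropen(4/7, 14), {-7, sqrt(7)}), ProductSet(Naturals0, {-72/5, -7/80, 7*sqrt(5)}))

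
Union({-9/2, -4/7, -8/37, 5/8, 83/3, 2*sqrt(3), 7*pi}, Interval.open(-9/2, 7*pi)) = Union({83/3}, Interval(-9/2, 7*pi))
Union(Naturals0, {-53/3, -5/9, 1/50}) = Union({-53/3, -5/9, 1/50}, Naturals0)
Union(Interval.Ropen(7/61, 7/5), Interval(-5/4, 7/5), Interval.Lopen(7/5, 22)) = Interval(-5/4, 22)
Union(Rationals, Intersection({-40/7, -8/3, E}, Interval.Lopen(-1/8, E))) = Union({E}, Rationals)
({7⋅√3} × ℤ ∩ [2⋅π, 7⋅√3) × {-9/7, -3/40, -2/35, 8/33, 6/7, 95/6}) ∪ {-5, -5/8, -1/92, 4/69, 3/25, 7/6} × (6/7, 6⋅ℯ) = {-5, -5/8, -1/92, 4/69, 3/25, 7/6} × (6/7, 6⋅ℯ)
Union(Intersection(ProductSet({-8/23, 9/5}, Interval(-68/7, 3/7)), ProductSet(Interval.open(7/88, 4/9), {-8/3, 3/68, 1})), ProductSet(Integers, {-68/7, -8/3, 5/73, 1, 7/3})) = ProductSet(Integers, {-68/7, -8/3, 5/73, 1, 7/3})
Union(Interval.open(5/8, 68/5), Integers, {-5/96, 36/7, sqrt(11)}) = Union({-5/96}, Integers, Interval.open(5/8, 68/5))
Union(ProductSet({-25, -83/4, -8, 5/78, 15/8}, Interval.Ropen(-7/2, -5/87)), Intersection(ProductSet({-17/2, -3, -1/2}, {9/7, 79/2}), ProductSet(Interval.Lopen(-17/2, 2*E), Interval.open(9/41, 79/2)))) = Union(ProductSet({-3, -1/2}, {9/7}), ProductSet({-25, -83/4, -8, 5/78, 15/8}, Interval.Ropen(-7/2, -5/87)))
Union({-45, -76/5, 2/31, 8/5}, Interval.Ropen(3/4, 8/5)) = Union({-45, -76/5, 2/31}, Interval(3/4, 8/5))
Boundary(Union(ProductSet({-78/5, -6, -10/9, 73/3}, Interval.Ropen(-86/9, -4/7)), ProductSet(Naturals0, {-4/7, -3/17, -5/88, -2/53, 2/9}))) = Union(ProductSet({-78/5, -6, -10/9, 73/3}, Interval(-86/9, -4/7)), ProductSet(Naturals0, {-4/7, -3/17, -5/88, -2/53, 2/9}))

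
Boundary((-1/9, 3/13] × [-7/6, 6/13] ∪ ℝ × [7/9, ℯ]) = (ℝ × {7/9, ℯ}) ∪ ({-1/9, 3/13} × [-7/6, 6/13]) ∪ ([-1/9, 3/13] × {-7/6, 6/13})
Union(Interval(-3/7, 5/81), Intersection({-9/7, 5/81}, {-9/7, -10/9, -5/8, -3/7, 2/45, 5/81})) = Union({-9/7}, Interval(-3/7, 5/81))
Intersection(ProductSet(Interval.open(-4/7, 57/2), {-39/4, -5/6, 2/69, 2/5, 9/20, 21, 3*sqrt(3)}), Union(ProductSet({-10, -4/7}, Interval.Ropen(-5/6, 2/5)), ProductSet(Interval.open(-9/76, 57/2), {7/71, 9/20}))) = ProductSet(Interval.open(-9/76, 57/2), {9/20})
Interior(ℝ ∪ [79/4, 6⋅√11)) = (-∞, ∞)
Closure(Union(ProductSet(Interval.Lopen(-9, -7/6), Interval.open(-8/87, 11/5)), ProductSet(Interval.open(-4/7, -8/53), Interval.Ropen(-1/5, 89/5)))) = Union(ProductSet({-9, -7/6}, Interval(-8/87, 11/5)), ProductSet({-4/7, -8/53}, Interval(-1/5, 89/5)), ProductSet(Interval(-9, -7/6), {-8/87, 11/5}), ProductSet(Interval.Lopen(-9, -7/6), Interval.open(-8/87, 11/5)), ProductSet(Interval(-4/7, -8/53), {-1/5, 89/5}), ProductSet(Interval.open(-4/7, -8/53), Interval.Ropen(-1/5, 89/5)))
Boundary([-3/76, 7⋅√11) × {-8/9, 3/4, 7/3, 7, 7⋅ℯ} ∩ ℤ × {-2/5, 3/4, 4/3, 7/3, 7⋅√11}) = {0, 1, …, 23} × {3/4, 7/3}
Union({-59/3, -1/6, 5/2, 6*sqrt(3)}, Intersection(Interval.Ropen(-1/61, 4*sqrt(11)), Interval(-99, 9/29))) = Union({-59/3, -1/6, 5/2, 6*sqrt(3)}, Interval(-1/61, 9/29))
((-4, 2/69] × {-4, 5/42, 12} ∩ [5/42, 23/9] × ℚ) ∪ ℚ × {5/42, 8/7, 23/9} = ℚ × {5/42, 8/7, 23/9}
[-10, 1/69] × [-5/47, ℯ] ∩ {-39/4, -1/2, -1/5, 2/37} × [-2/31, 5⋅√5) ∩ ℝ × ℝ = {-39/4, -1/2, -1/5} × [-2/31, ℯ]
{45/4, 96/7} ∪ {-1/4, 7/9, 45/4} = {-1/4, 7/9, 45/4, 96/7}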